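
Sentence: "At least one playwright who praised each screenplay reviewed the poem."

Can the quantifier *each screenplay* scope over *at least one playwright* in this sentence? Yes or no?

No

*each screenplay* occurs within the relative clause *who praised each screenplay*.
A relative clause is a scope island — quantifier raising cannot cross its boundary.
There is no licit LF on which *each screenplay* c-commands *at least one playwright*.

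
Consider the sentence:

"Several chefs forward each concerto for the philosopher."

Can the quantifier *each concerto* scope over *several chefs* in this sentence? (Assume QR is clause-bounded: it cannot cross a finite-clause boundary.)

*several chefs* and *each concerto* are co-arguments of the matrix verb, with nothing but a clause-internal boundary between them.
Clause-internal QR can adjoin the lower DP above the subject, yielding the inverse reading.

Yes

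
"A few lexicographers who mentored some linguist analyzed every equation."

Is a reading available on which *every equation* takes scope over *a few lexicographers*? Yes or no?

Yes

*every equation* is a matrix argument; only *a few lexicographers* is modified by the relative clause *who mentored some linguist*, so the RC island is irrelevant to the target quantifier.
No island intervenes, so both surface and inverse scope are derivable.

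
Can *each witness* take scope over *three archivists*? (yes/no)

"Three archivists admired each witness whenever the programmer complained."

Yes

Although there is an adjunct clause, *each witness* is in the main clause, not inside the adjunct.
No island intervenes, so both surface and inverse scope are derivable.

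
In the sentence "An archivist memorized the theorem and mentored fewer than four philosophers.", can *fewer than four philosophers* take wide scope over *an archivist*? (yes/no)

No

Structurally, *fewer than four philosophers* is inside one conjunct of the coordinate structure (*mentored fewer than four philosophers*).
A quantifier cannot raise out of one conjunct of a coordination across the whole coordinate structure — the CSC applies to QR.
*fewer than four philosophers* is confined to the island and cannot take scope over *an archivist*.
(Only the surface reading survives: one fixed archivist with respect to all the relevant philosophers.)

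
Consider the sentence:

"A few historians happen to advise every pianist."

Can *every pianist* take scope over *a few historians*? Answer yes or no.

Yes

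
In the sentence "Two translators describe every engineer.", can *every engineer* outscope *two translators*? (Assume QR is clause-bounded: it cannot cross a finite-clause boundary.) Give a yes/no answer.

*every engineer* is the matrix object and *two translators* the matrix subject; the two are clausemates.
With no island boundary between them, the object can take inverse scope over the subject via ordinary QR within the clause.
So *every engineer* > *two translators* is among the available readings.

Yes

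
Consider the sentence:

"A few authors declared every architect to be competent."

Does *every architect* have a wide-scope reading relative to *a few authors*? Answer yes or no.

Yes

*every architect* is an ECM subject; ECM complements are not islands, and the embedded quantifier may take matrix scope.
Since no island is crossed, the inverse ordering is licensed alongside surface scope.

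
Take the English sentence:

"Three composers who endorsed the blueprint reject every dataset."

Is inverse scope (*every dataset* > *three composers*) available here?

The RC *who endorsed the blueprint* is an island, but *every dataset* is not inside it — it is the matrix object, a clausemate of *three composers*.
Nothing blocks QR of the lower DP to a position above the higher one, so inverse scope is available.

Yes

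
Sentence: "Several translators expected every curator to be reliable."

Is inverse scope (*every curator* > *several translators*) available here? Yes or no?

This is an ECM construction: *every curator* is the infinitival subject, Case-marked by the matrix verb, and the infinitive is transparent for QR.
Ordinary QR to a clause-peripheral position gives the wide-scope LF for the lower DP.

Yes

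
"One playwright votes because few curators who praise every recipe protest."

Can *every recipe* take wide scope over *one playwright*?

The DP *every recipe* is contained in the relative clause *who praise every recipe*, which is itself inside the adjunct *because few curators who praise every recipe protest*.
Nested islands: the RC island is itself inside an adjunct island, so wide scope is doubly excluded.
The inverse ordering *every recipe* > *one playwright* is therefore underivable.

No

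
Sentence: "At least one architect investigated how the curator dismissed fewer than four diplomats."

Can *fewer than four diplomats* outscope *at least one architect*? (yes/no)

Structurally, *fewer than four diplomats* is inside the embedded question *how the curator dismissed fewer than four diplomats*.
Embedded wh-clauses are opaque for QR, so the quantifier stays inside the question.
So the wide-scope reading for *fewer than four diplomats* is blocked.
(Only the surface reading survives: one fixed architect with respect to all the relevant diplomats.)

No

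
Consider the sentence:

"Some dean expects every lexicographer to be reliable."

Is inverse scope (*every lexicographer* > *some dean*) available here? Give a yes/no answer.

Yes

*every lexicographer* is an ECM subject; ECM complements are not islands, and the embedded quantifier may take matrix scope.
Ordinary QR to a clause-peripheral position gives the wide-scope LF for the lower DP.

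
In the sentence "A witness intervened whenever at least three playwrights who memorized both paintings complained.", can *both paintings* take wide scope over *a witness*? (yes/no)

*both paintings* occurs within the relative clause *who memorized both paintings*, which is itself inside the adjunct *whenever at least three playwrights who memorized both paintings complained*.
Nested islands: the RC island is itself inside an adjunct island, so wide scope is doubly excluded.
Hence only narrow scope for *both paintings* (under *a witness*) survives.

No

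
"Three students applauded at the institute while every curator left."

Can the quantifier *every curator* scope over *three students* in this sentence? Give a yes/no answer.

*every curator* is embedded in the adjunct clause *while every curator left*.
Adverbial clauses are not L-marked, so they are barriers for QR — the quantifier cannot escape the adjunct.
So *every curator* cannot raise high enough to outscope *three students*; only the surface ordering *three students* > *every curator* is available.

No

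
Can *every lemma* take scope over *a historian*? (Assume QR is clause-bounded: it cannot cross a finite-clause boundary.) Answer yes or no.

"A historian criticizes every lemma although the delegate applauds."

The adjunct island is irrelevant here — *every lemma* and *a historian* are both in the matrix clause.
Nothing blocks QR of the lower DP to a position above the higher one, so inverse scope is available.

Yes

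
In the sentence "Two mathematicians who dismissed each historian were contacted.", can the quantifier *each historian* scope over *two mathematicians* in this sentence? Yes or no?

Structurally, *each historian* is inside the relative clause *who dismissed each historian*.
Relative clauses block scope extraction: QR cannot target a position outside the modified NP.
*each historian* is confined to the island and cannot take scope over *two mathematicians*.

No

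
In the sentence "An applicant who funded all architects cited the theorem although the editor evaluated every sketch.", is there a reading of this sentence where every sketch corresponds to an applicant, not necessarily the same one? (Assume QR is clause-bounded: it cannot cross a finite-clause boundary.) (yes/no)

No

The paraphrase describes the scope ordering *every sketch* > *an applicant*.
Structurally, *every sketch* is inside the adjunct clause *although the editor evaluated every sketch*.
Adjuncts are opaque for quantifier raising; a quantifier in an adjunct stays inside it.
There is no licit LF on which *every sketch* c-commands *an applicant*.
(Only the surface reading survives: one fixed applicant with respect to all the relevant sketches.)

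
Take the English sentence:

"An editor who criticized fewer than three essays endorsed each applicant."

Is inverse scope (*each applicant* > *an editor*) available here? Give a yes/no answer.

Yes

The relative clause *who criticized fewer than three essays* modifies *an editor*, but *each applicant* is not inside that relative clause — it is an argument of the matrix verb.
Since no island is crossed, the inverse ordering is licensed alongside surface scope.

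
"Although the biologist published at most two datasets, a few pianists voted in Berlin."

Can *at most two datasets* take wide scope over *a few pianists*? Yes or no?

No

*at most two datasets* sits inside the adjunct clause *although the biologist published at most two datasets*.
Scope out of an adjunct clause is unavailable: QR respects the adjunct-island constraint.
So the wide-scope reading for *at most two datasets* is blocked.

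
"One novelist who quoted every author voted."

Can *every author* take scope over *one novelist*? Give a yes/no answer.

No

*every author* is embedded in the relative clause *who quoted every author*.
Relative clauses block scope extraction: QR cannot target a position outside the modified NP.
So the wide-scope reading for *every author* is blocked.
(Only the surface reading survives: one fixed novelist with respect to all the relevant authors.)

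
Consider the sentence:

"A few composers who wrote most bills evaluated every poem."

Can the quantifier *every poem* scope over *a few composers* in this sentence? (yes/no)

*every poem* is a matrix argument; only *a few composers* is modified by the relative clause *who wrote most bills*, so the RC island is irrelevant to the target quantifier.
With no island boundary between them, the object can take inverse scope over the subject via ordinary QR within the clause.

Yes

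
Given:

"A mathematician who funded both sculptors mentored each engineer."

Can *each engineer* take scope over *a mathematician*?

The relative clause *who funded both sculptors* modifies *a mathematician*, but *each engineer* is not inside that relative clause — it is an argument of the matrix verb.
Ordinary QR to a clause-peripheral position gives the wide-scope LF for the lower DP.
So *each engineer* > *a mathematician* is among the available readings.

Yes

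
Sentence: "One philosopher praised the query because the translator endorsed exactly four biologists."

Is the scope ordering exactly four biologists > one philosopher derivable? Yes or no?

No

*exactly four biologists* occurs within the adjunct clause *because the translator endorsed exactly four biologists*.
Scope out of an adjunct clause is unavailable: QR respects the adjunct-island constraint.
So the wide-scope reading for *exactly four biologists* is blocked.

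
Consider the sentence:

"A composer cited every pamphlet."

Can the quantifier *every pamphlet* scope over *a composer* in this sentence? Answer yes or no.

Both DPs are arguments of the same predicate; there is no clause or island boundary between them.
No island intervenes, so both surface and inverse scope are derivable.

Yes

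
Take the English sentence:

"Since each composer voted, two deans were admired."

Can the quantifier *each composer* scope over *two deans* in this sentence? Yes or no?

No

*each composer* is embedded in the adjunct clause *since each composer voted*.
The adjunct-island constraint bars QR out of an adverbial clause.
The ordering *each composer* > *two deans* is therefore underivable.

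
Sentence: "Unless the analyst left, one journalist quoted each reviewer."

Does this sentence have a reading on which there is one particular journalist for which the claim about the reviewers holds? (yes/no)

Yes

The paraphrase describes the scope ordering *one journalist* > *each reviewer*.
Nothing needs to raise for *one journalist* > *each reviewer*, so no island constraint is at stake.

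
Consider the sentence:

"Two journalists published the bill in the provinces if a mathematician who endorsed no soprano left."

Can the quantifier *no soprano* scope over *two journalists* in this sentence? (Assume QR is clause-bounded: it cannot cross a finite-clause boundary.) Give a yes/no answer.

*no soprano* sits inside the relative clause *who endorsed no soprano*, which is itself inside the adjunct *if a mathematician who endorsed no soprano left*.
The quantifier would have to escape first the RC and then the adjunct — two independent island violations.
*no soprano* is confined to the island and cannot take scope over *two journalists*.

No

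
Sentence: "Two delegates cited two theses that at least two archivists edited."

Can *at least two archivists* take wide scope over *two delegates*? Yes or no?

The target quantifier *at least two archivists* is part of the relative clause *that at least two archivists edited* modifying *two theses*.
QR out of a relative clause is ruled out by the relative-clause island constraint.
So *at least two archivists* cannot raise high enough to outscope *two delegates*; only the surface ordering *two delegates* > *at least two archivists* is available.

No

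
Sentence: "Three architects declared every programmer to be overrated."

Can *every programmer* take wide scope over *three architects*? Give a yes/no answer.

The ECM infinitive is scope-transparent — *every programmer* is free to raise above *three architects*.
No island intervenes, so both surface and inverse scope are derivable.

Yes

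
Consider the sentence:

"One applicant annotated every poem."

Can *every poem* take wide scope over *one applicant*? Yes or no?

Yes

*every poem* is the matrix object and *one applicant* the matrix subject; the two are clausemates.
No island intervenes, so both surface and inverse scope are derivable.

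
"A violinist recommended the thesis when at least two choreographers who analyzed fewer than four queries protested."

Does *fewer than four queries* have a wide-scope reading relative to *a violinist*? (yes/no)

The target quantifier *fewer than four queries* is part of the relative clause *who analyzed fewer than four queries*, which is itself inside the adjunct *when at least two choreographers who analyzed fewer than four queries protested*.
Two island boundaries intervene — the relative clause and the adjunct. Either alone would block QR.
*fewer than four queries* is confined to the island and cannot take scope over *a violinist*.

No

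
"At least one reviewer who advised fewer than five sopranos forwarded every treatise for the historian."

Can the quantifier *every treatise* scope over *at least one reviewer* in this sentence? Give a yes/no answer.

Yes

*every treatise* is a matrix argument; only *at least one reviewer* is modified by the relative clause *who advised fewer than five sopranos*, so the RC island is irrelevant to the target quantifier.
Ordinary QR to a clause-peripheral position gives the wide-scope LF for the lower DP.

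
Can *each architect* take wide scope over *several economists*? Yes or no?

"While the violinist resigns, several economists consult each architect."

Yes

Neither queried DP is inside the adjunct, so the adjunct-island constraint does not apply.
Ordinary QR to a clause-peripheral position gives the wide-scope LF for the lower DP.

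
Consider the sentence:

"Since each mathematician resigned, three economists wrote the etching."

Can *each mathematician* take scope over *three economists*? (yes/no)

No

The DP *each mathematician* is contained in the adjunct clause *since each mathematician resigned*.
Adjuncts are opaque for quantifier raising; a quantifier in an adjunct stays inside it.
The ordering *each mathematician* > *three economists* is therefore underivable.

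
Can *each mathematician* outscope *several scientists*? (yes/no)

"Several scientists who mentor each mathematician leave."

Structurally, *each mathematician* is inside the relative clause *who mentor each mathematician*.
Quantifiers inside a relative clause are trapped there; the RC boundary blocks QR.
So *each mathematician* cannot raise to a position above *several scientists*.

No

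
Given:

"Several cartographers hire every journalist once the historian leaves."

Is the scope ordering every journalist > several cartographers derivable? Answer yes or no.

Yes

Neither queried DP is inside the adjunct, so the adjunct-island constraint does not apply.
Since no island is crossed, the inverse ordering is licensed alongside surface scope.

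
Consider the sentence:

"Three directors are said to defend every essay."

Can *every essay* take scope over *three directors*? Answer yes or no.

Infinitival complements of raising predicates do not block QR; *every essay* and *three directors* are effectively clausemates.
Clause-internal QR can adjoin the lower DP above the subject, yielding the inverse reading.

Yes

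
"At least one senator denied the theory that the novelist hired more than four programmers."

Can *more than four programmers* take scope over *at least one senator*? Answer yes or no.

No

Structurally, *more than four programmers* is inside the complex NP *the theory that the novelist hired more than four programmers*.
A that-clause complement to a noun is an island; QR cannot cross the NP boundary.
*more than four programmers* is confined to the island and cannot take scope over *at least one senator*.
(Only the surface reading survives: one fixed senator with respect to all the relevant programmers.)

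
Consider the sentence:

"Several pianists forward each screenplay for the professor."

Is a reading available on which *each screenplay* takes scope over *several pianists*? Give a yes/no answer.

Yes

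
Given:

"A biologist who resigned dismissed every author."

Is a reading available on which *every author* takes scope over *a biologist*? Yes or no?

*every author* sits in the matrix clause, not in the relative clause on *a biologist*.
No island intervenes, so both surface and inverse scope are derivable.

Yes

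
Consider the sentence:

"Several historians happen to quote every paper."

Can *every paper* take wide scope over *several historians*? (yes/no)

Yes

Raising constructions are monoclausal for scope purposes; *every paper* is not separated from *several historians* by any island.
Since no island is crossed, the inverse ordering is licensed alongside surface scope.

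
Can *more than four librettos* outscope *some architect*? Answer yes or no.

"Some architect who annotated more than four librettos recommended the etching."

No

Structurally, *more than four librettos* is inside the relative clause *who annotated more than four librettos*.
Relative clauses are scope islands: a quantifier cannot QR out of a relative clause to take scope in the matrix clause.
*more than four librettos* > *some architect* would require crossing that boundary, which is illicit.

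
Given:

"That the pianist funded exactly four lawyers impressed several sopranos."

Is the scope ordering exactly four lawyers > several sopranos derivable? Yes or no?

No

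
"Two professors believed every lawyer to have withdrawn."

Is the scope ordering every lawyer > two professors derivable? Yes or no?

Yes

*every lawyer* is the subject of an ECM infinitive — the infinitival complement of an ECM verb is not a scope island, so *every lawyer* can raise into the matrix clause.
Ordinary QR to a clause-peripheral position gives the wide-scope LF for the lower DP.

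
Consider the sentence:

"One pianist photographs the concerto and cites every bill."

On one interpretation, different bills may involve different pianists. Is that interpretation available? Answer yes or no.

No

The described interpretation is the *every bill* > *one pianist* scoping.
*every bill* occurs within one conjunct of the coordinate structure (*cites every bill*).
Coordinate structures are islands for non-across-the-board movement, QR included.
*every bill* > *one pianist* would require crossing that boundary, which is illicit.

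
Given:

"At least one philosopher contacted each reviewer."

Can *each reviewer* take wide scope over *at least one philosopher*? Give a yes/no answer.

Yes

*at least one philosopher* and *each reviewer* are co-arguments of the matrix verb, with nothing but a clause-internal boundary between them.
QR within a single clause is free, so the lower quantifier may take scope over the higher one.
So *each reviewer* > *at least one philosopher* is among the available readings.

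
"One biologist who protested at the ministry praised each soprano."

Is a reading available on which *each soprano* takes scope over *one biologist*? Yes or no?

*each soprano* is a matrix argument; only *one biologist* is modified by the relative clause *who protested at the ministry*, so the RC island is irrelevant to the target quantifier.
No island intervenes, so both surface and inverse scope are derivable.

Yes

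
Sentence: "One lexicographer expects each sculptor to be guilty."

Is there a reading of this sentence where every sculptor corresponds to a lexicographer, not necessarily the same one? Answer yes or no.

Yes

This is the *each sculptor* > *one lexicographer* reading.
ECM infinitives lack a CP barrier, so *each sculptor* can QR over the matrix subject *one lexicographer*.
Since no island is crossed, the inverse ordering is licensed alongside surface scope.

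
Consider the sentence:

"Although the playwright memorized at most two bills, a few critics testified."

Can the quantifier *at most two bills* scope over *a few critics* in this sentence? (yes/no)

*at most two bills* occurs within the adjunct clause *although the playwright memorized at most two bills*.
Adjunct clauses are scope islands: a quantifier inside an adjunct cannot raise into the matrix clause.
So *at most two bills* cannot raise to a position above *a few critics*.

No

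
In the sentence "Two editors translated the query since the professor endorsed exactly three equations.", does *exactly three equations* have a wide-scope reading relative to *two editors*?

No

*exactly three equations* is embedded in the adjunct clause *since the professor endorsed exactly three equations*.
Scope out of an adjunct clause is unavailable: QR respects the adjunct-island constraint.
Hence only narrow scope for *exactly three equations* (under *two editors*) survives.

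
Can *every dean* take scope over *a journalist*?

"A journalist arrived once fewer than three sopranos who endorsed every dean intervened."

Structurally, *every dean* is inside the relative clause *who endorsed every dean*, which is itself inside the adjunct *once fewer than three sopranos who endorsed every dean intervened*.
Both the relative clause and the enclosing adjunct are scope islands; QR cannot cross either.
The inverse ordering *every dean* > *a journalist* is therefore underivable.

No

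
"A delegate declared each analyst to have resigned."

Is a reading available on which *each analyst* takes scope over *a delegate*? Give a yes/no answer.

Yes

The ECM infinitive is scope-transparent — *each analyst* is free to raise above *a delegate*.
QR within a single clause is free, so the lower quantifier may take scope over the higher one.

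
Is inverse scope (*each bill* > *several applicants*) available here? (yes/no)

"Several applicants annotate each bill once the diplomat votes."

Yes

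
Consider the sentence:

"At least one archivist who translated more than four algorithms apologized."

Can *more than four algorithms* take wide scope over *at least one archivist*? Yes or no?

No

*more than four algorithms* sits inside the relative clause *who translated more than four algorithms*.
Relative clauses are scope islands: a quantifier cannot QR out of a relative clause to take scope in the matrix clause.
The inverse ordering *more than four algorithms* > *at least one archivist* is therefore underivable.
(Only the surface reading survives: one fixed archivist with respect to all the relevant algorithms.)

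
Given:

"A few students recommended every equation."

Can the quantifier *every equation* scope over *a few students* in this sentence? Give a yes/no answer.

*a few students* and *every equation* are co-arguments of the matrix verb, with nothing but a clause-internal boundary between them.
Ordinary QR to a clause-peripheral position gives the wide-scope LF for the lower DP.

Yes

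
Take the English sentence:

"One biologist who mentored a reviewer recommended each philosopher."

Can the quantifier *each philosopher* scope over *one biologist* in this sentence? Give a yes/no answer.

Yes

*each philosopher* sits in the matrix clause, not in the relative clause on *one biologist*.
QR within a single clause is free, so the lower quantifier may take scope over the higher one.
The sentence is scopally ambiguous between *one biologist* > *each philosopher* and *each philosopher* > *one biologist*.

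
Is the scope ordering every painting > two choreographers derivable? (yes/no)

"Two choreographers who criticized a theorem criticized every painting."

The RC *who criticized a theorem* is an island, but *every painting* is not inside it — it is the matrix object, a clausemate of *two choreographers*.
Nothing blocks QR of the lower DP to a position above the higher one, so inverse scope is available.

Yes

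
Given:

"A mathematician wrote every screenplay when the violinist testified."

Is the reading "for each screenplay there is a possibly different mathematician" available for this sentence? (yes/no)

The paraphrase describes the scope ordering *every screenplay* > *a mathematician*.
Neither queried DP is inside the adjunct, so the adjunct-island constraint does not apply.
Clause-internal QR can adjoin the lower DP above the subject, yielding the inverse reading.

Yes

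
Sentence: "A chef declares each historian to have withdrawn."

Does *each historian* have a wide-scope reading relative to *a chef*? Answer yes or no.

Yes

ECM infinitives lack a CP barrier, so *each historian* can QR over the matrix subject *a chef*.
Nothing blocks QR of the lower DP to a position above the higher one, so inverse scope is available.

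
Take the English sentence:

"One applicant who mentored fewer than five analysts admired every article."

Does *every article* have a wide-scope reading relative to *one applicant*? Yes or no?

Yes

The RC *who mentored fewer than five analysts* is an island, but *every article* is not inside it — it is the matrix object, a clausemate of *one applicant*.
With no island boundary between them, the object can take inverse scope over the subject via ordinary QR within the clause.
The sentence is scopally ambiguous between *one applicant* > *every article* and *every article* > *one applicant*.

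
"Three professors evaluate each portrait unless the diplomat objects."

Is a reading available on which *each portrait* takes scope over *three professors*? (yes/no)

Yes

Neither queried DP is inside the adjunct, so the adjunct-island constraint does not apply.
Nothing blocks QR of the lower DP to a position above the higher one, so inverse scope is available.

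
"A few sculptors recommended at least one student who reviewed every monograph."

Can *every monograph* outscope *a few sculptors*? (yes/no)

No

*every monograph* sits inside the relative clause *who reviewed every monograph* modifying *at least one student*.
The relative clause forms an island for QR, so the quantifier is confined to the head noun's restrictor.
*every monograph* is confined to the island and cannot take scope over *a few sculptors*.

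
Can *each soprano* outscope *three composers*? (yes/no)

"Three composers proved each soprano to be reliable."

Yes

The ECM infinitive is scope-transparent — *each soprano* is free to raise above *three composers*.
Clause-internal QR can adjoin the lower DP above the subject, yielding the inverse reading.
Both orderings are possible: *three composers* > *each soprano* and *each soprano* > *three composers*.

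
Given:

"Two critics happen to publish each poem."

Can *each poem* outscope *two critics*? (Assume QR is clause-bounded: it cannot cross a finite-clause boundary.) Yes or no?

Raising constructions are monoclausal for scope purposes; *each poem* is not separated from *two critics* by any island.
QR within a single clause is free, so the lower quantifier may take scope over the higher one.

Yes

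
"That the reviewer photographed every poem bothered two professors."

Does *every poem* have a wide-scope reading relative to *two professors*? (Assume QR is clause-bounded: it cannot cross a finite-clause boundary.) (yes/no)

No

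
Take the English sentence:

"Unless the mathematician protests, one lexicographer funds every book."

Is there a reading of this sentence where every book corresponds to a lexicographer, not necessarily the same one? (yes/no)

Yes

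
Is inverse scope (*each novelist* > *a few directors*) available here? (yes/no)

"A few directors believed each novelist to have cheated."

ECM infinitives lack a CP barrier, so *each novelist* can QR over the matrix subject *a few directors*.
Since no island is crossed, the inverse ordering is licensed alongside surface scope.
Both orderings are possible: *a few directors* > *each novelist* and *each novelist* > *a few directors*.

Yes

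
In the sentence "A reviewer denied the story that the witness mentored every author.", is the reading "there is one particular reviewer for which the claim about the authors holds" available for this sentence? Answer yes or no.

This is the *a reviewer* > *every author* reading.
Surface scope (*a reviewer* > *every author*) is always derivable; islands only block QR, not in-situ interpretation.

Yes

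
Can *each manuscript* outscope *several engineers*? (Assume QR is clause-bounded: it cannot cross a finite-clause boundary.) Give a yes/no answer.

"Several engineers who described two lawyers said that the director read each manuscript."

The target quantifier *each manuscript* is part of the finite complement clause *that the director read each manuscript*.
Given the clause-boundedness assumption, QR cannot cross the finite CP into the matrix.
So *each manuscript* cannot raise to a position above *several engineers*.

No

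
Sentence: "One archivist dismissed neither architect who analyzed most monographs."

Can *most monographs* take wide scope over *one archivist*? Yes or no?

*most monographs* is embedded in the relative clause *who analyzed most monographs* modifying *neither architect*.
Relative clauses are scope islands: a quantifier cannot QR out of a relative clause to take scope in the matrix clause.
*most monographs* is confined to the island and cannot take scope over *one archivist*.
(Only the surface reading survives: one fixed archivist with respect to all the relevant monographs.)

No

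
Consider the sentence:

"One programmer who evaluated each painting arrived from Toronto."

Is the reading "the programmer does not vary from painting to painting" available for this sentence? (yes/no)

The paraphrase describes the scope ordering *one programmer* > *each painting*.
That is the surface-scope ordering, which is always one of the available readings — island constraints only ever restrict inverse scope.

Yes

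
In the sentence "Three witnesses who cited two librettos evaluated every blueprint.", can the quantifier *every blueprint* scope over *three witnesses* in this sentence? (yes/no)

Yes

*every blueprint* sits in the matrix clause, not in the relative clause on *three witnesses*.
Clause-internal QR can adjoin the lower DP above the subject, yielding the inverse reading.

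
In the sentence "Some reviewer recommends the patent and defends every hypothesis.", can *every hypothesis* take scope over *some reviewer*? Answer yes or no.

No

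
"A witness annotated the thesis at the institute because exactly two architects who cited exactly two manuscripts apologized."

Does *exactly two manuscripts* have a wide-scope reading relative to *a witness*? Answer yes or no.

No

The target quantifier *exactly two manuscripts* is part of the relative clause *who cited exactly two manuscripts*, which is itself inside the adjunct *because exactly two architects who cited exactly two manuscripts apologized*.
The quantifier would have to escape first the RC and then the adjunct — two independent island violations.
Hence only narrow scope for *exactly two manuscripts* (under *a witness*) survives.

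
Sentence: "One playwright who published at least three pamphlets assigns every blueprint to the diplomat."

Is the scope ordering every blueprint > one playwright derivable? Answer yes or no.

Yes

The RC *who published at least three pamphlets* is an island, but *every blueprint* is not inside it — it is the matrix object, a clausemate of *one playwright*.
Ordinary QR to a clause-peripheral position gives the wide-scope LF for the lower DP.
The sentence is scopally ambiguous between *one playwright* > *every blueprint* and *every blueprint* > *one playwright*.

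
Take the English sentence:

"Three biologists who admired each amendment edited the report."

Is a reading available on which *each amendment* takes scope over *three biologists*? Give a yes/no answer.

No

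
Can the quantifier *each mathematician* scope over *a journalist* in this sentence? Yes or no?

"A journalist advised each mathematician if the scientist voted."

Yes

The adjunct island is irrelevant here — *each mathematician* and *a journalist* are both in the matrix clause.
Ordinary QR to a clause-peripheral position gives the wide-scope LF for the lower DP.
So *each mathematician* > *a journalist* is among the available readings.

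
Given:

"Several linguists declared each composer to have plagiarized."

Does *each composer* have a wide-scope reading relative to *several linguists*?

ECM infinitives lack a CP barrier, so *each composer* can QR over the matrix subject *several linguists*.
With no island boundary between them, the object can take inverse scope over the subject via ordinary QR within the clause.

Yes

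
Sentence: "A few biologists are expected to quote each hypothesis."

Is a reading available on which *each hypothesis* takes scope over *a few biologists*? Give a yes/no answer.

The matrix predicate is a raising verb, whose infinitival complement is not a scope island — *each hypothesis* can QR into the matrix clause.
Ordinary QR to a clause-peripheral position gives the wide-scope LF for the lower DP.
So *each hypothesis* > *a few biologists* is among the available readings.

Yes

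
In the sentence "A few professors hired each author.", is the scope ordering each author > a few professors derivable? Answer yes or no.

Both DPs are arguments of the same predicate; there is no clause or island boundary between them.
Clause-internal QR can adjoin the lower DP above the subject, yielding the inverse reading.

Yes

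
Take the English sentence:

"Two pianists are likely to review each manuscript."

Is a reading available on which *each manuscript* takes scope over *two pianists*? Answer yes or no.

Yes

Infinitival complements of raising predicates do not block QR; *each manuscript* and *two pianists* are effectively clausemates.
With no island boundary between them, the object can take inverse scope over the subject via ordinary QR within the clause.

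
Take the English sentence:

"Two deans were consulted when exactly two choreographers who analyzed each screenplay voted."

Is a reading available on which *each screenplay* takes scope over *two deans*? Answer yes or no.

No

The DP *each screenplay* is contained in the relative clause *who analyzed each screenplay*, which is itself inside the adjunct *when exactly two choreographers who analyzed each screenplay voted*.
Both the relative clause and the enclosing adjunct are scope islands; QR cannot cross either.
So the wide-scope reading for *each screenplay* is blocked.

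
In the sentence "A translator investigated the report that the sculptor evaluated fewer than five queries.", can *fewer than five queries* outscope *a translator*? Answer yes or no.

No

*fewer than five queries* sits inside the complex NP *the report that the sculptor evaluated fewer than five queries*.
Since the clause is the complement of a nominal head, the CNPC blocks scope extraction.
So *fewer than five queries* cannot raise high enough to outscope *a translator*; only the surface ordering *a translator* > *fewer than five queries* is available.
(Only the surface reading survives: one fixed translator with respect to all the relevant queries.)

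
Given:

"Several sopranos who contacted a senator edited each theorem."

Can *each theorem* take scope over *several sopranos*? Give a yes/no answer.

Yes

The RC *who contacted a senator* is an island, but *each theorem* is not inside it — it is the matrix object, a clausemate of *several sopranos*.
No island intervenes, so both surface and inverse scope are derivable.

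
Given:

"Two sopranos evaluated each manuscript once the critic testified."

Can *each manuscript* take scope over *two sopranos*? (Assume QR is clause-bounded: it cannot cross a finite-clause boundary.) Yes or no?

Yes

Although there is an adjunct clause, *each manuscript* is in the main clause, not inside the adjunct.
Since no island is crossed, the inverse ordering is licensed alongside surface scope.
The sentence is scopally ambiguous between *two sopranos* > *each manuscript* and *each manuscript* > *two sopranos*.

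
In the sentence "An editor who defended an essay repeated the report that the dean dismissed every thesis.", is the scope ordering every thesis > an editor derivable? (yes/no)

No

Structurally, *every thesis* is inside the complex NP *the report that the dean dismissed every thesis*.
The complex NP is opaque for QR — the quantifier is frozen inside the noun's complement.
So *every thesis* cannot raise to a position above *an editor*.
(Only the surface reading survives: one fixed editor with respect to all the relevant theses.)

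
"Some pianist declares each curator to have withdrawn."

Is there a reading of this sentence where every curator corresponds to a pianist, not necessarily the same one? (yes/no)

This is the *each curator* > *some pianist* reading.
*each curator* is the subject of an ECM infinitive — the infinitival complement of an ECM verb is not a scope island, so *each curator* can raise into the matrix clause.
Nothing blocks QR of the lower DP to a position above the higher one, so inverse scope is available.
So *each curator* > *some pianist* is among the available readings.

Yes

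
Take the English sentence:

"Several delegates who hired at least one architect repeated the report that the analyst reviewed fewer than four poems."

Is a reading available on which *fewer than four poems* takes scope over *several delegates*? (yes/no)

No

*fewer than four poems* occurs within the complex NP *the report that the analyst reviewed fewer than four poems*.
The Complex NP Constraint bars QR out of the complement clause of a noun.
*fewer than four poems* > *several delegates* would require crossing that boundary, which is illicit.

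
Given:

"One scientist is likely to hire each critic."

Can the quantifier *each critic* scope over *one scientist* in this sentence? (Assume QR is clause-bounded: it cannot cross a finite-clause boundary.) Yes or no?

Yes

*each critic* is the object of the infinitival complement of a raising predicate; raising infinitives are transparent for QR, so the two DPs are in effect clausemates.
Since no island is crossed, the inverse ordering is licensed alongside surface scope.
So *each critic* > *one scientist* is among the available readings.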